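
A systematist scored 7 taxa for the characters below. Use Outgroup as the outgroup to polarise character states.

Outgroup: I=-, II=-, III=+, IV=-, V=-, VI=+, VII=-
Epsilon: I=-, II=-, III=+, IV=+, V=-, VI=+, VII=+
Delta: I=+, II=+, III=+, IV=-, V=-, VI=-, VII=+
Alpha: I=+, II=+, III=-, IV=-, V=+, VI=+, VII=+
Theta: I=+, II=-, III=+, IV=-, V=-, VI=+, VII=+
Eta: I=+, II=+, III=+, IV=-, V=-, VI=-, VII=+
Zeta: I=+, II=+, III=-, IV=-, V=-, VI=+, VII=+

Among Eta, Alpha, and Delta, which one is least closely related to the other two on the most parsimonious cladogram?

Alpha

Character polarity is set by the outgroup: the derived state is whichever differs from the outgroup's state, so for III, VI the derived state is '-', and for the remaining characters it is '+'.
I: derived state '+' in Alpha, Delta, Eta, Theta, and Zeta only — synapomorphy for {Alpha, Delta, Eta, Theta, Zeta}.
Only Alpha, Delta, Eta, and Zeta show the derived state '+' for II, supporting them as a clade.
Only Alpha and Zeta show the derived state '-' for III, supporting them as a clade.
IV: derived state '+' in Epsilon only — an autapomorphy, so it tells us nothing about relationships among taxa.
V: derived state '+' in Alpha only — an autapomorphy, so it tells us nothing about relationships among taxa.
Only Delta and Eta show the derived state '-' for VI, supporting them as a clade.
VII (derived state '+') is shared by all ingroup taxa — unites the whole ingroup.
Most parsimonious ingroup topology: (Epsilon,(((Delta,Eta),(Alpha,Zeta)),Theta)).
Delta and Eta share a more recent common ancestor with each other than either does with Alpha, so Alpha is the least closely related of the three.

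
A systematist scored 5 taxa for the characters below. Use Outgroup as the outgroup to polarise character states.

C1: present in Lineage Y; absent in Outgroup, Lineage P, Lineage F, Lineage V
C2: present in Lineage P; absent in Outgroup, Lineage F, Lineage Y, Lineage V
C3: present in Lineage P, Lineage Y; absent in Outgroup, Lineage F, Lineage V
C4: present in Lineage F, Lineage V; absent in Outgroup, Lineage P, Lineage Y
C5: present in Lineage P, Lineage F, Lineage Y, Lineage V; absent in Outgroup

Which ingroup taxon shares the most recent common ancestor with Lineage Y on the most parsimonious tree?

Lineage P

The outgroup has state 'absent' for every character, so 'present' is the derived state throughout.
C1 (derived state 'present') is unique to Lineage Y (autapomorphy; uninformative for grouping).
C2: derived state 'present' in Lineage P only — an autapomorphy, so it tells us nothing about relationships among taxa.
C3 (derived state 'present') is shared by Lineage P and Lineage Y — a synapomorphy uniting that clade.
Only Lineage F and Lineage V show the derived state 'present' for C4, supporting them as a clade.
C5 (derived state 'present') is shared by all ingroup taxa — unites the whole ingroup.
Most parsimonious ingroup topology: ((Lineage P,Lineage Y),(Lineage F,Lineage V)).
Lineage Y and Lineage P form a cherry on this tree, so they are sister taxa.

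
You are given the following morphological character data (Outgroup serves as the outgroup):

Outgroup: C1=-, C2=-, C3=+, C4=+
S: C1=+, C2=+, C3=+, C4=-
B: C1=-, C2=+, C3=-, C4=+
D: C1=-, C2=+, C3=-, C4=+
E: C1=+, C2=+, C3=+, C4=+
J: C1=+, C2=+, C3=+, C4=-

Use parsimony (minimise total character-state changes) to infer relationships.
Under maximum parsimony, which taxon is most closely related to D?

B

Character polarity is set by the outgroup: the derived state is whichever differs from the outgroup's state, so for C3, C4 the derived state is '-', and for the remaining characters it is '+'.
C1 (derived state '+') is shared by E, J, and S — a synapomorphy uniting that clade.
All ingroup taxa share the derived state '+' for C2; it defines the ingroup but does not resolve relationships within it.
Only B and D show the derived state '-' for C3, supporting them as a clade.
C4 (derived state '-') is shared by J and S — a synapomorphy uniting that clade.
Most parsimonious ingroup topology: (((S,J),E),(B,D)).
D and B form a cherry on this tree, so they are sister taxa.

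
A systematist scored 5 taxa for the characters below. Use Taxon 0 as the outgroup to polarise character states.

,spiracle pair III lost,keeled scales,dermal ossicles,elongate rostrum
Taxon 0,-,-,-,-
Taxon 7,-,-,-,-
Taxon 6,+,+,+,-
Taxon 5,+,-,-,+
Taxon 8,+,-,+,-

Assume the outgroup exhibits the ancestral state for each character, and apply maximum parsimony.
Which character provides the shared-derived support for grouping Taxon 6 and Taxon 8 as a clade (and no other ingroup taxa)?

The outgroup has state '-' for every character, so '+' is the derived state throughout.
spiracle pair III lost (derived state '+') is shared by Taxon 5, Taxon 6, and Taxon 8 — a synapomorphy uniting that clade.
keeled scales: derived state '+' in Taxon 6 only — an autapomorphy, so it tells us nothing about relationships among taxa.
Only Taxon 6 and Taxon 8 show the derived state '+' for dermal ossicles, supporting them as a clade.
elongate rostrum: derived state '+' in Taxon 5 only — an autapomorphy, so it tells us nothing about relationships among taxa.
Most parsimonious ingroup topology: (Taxon 7,((Taxon 6,Taxon 8),Taxon 5)).
The clade {Taxon 6, Taxon 8} is supported by dermal ossicles: its derived state '+' occurs in exactly those taxa and in no other taxon (including the outgroup).

dermal ossicles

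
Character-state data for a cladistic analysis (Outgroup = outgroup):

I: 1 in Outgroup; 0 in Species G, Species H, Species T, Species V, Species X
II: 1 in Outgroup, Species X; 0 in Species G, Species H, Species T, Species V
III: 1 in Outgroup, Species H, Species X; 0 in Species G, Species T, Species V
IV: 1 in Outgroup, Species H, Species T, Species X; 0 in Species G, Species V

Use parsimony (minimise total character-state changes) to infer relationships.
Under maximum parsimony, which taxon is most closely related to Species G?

Species V

The outgroup has state '1' for every character, so '0' is the derived state throughout.
All ingroup taxa share the derived state '0' for I; it defines the ingroup but does not resolve relationships within it.
II (derived state '0') is shared by Species G, Species H, Species T, and Species V — a synapomorphy uniting that clade.
III: derived state '0' in Species G, Species T, and Species V only — synapomorphy for {Species G, Species T, Species V}.
IV: derived state '0' in Species G and Species V only — synapomorphy for {Species G, Species V}.
Most parsimonious ingroup topology: ((((Species G,Species V),Species T),Species H),Species X).
Species G and Species V form a cherry on this tree, so they are sister taxa.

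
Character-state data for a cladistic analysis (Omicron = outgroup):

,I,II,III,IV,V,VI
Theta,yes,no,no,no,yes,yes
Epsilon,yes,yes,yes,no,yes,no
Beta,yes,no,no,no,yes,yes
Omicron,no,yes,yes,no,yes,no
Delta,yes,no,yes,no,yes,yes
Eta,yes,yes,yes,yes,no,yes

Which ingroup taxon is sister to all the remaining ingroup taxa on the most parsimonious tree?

Character polarity is set by the outgroup: the derived state is whichever differs from the outgroup's state, so for II, III, V the derived state is 'no', and for the remaining characters it is 'yes'.
All ingroup taxa share the derived state 'yes' for I; it defines the ingroup but does not resolve relationships within it.
II (derived state 'no') is shared by Beta, Delta, and Theta — a synapomorphy uniting that clade.
III: derived state 'no' in Beta and Theta only — synapomorphy for {Beta, Theta}.
IV: derived state 'yes' in Eta only — an autapomorphy, so it tells us nothing about relationships among taxa.
V (derived state 'no') is unique to Eta (autapomorphy; uninformative for grouping).
VI: derived state 'yes' in Beta, Delta, Eta, and Theta only — synapomorphy for {Beta, Delta, Eta, Theta}.
Most parsimonious ingroup topology: (Epsilon,(((Beta,Theta),Delta),Eta)).
Epsilon is sister to the clade containing all other ingroup taxa, so it is the earliest-diverging (most basal) ingroup lineage.

Epsilon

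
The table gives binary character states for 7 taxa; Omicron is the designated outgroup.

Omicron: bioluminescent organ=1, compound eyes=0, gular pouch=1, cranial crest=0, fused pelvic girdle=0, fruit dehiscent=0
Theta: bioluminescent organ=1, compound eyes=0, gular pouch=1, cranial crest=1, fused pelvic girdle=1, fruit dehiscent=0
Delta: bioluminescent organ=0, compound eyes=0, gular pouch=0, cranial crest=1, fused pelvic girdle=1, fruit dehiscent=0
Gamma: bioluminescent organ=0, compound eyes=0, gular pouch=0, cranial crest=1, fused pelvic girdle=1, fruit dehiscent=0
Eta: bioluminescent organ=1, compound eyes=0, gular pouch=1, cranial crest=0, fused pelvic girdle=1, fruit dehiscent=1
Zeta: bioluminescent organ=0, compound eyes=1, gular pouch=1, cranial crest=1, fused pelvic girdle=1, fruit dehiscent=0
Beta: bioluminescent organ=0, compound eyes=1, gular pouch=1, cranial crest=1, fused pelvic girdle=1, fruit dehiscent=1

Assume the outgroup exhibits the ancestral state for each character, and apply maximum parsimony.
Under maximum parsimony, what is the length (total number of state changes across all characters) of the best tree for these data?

Character polarity is set by the outgroup: the derived state is whichever differs from the outgroup's state, so for bioluminescent organ, gular pouch the derived state is '0', and for the remaining characters it is '1'.
bioluminescent organ (derived state '0') is shared by Beta, Delta, Gamma, and Zeta — a synapomorphy uniting that clade.
compound eyes: derived state '1' in Beta and Zeta only — synapomorphy for {Beta, Zeta}.
Only Delta and Gamma show the derived state '0' for gular pouch, supporting them as a clade.
cranial crest: derived state '1' in Beta, Delta, Gamma, Theta, and Zeta only — synapomorphy for {Beta, Delta, Gamma, Theta, Zeta}.
All ingroup taxa share the derived state '1' for fused pelvic girdle; it defines the ingroup but does not resolve relationships within it.
fruit dehiscent (state '1') occurs in Beta and Eta but conflicts with the nesting implied by the other characters — most parsimoniously interpreted as homoplasy.
Most parsimonious ingroup topology: ((Theta,((Delta,Gamma),(Zeta,Beta))),Eta).
Changes per character on this tree: bioluminescent organ: 1; compound eyes: 1; gular pouch: 1; cranial crest: 1; fused pelvic girdle: 1; fruit dehiscent: 2.
Total = 7.

7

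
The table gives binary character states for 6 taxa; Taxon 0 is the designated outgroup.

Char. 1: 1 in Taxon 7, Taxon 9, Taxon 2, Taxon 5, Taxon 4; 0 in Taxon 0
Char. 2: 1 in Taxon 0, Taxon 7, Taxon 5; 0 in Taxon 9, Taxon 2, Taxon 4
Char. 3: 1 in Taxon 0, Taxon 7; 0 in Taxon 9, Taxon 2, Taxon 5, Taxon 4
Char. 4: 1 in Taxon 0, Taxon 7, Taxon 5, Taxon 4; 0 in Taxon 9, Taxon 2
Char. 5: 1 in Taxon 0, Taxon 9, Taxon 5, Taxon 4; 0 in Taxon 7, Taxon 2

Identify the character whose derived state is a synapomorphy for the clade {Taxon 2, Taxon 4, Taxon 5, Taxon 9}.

Char. 3

Character polarity is set by the outgroup: the derived state is whichever differs from the outgroup's state, so for Char. 2, Char. 3, Char. 4, Char. 5 the derived state is '0', and for the remaining characters it is '1'.
Char. 1 (derived state '1') is shared by all ingroup taxa — unites the whole ingroup.
Char. 2: derived state '0' in Taxon 2, Taxon 4, and Taxon 9 only — synapomorphy for {Taxon 2, Taxon 4, Taxon 9}.
Only Taxon 2, Taxon 4, Taxon 5, and Taxon 9 show the derived state '0' for Char. 3, supporting them as a clade.
Char. 4 (derived state '0') is shared by Taxon 2 and Taxon 9 — a synapomorphy uniting that clade.
Char. 5 (state '0') occurs in Taxon 2 and Taxon 7 but conflicts with the nesting implied by the other characters — most parsimoniously interpreted as homoplasy.
Most parsimonious ingroup topology: (Taxon 7,(((Taxon 9,Taxon 2),Taxon 4),Taxon 5)).
The clade {Taxon 2, Taxon 4, Taxon 5, Taxon 9} is supported by Char. 3: its derived state '0' occurs in exactly those taxa and in no other taxon (including the outgroup).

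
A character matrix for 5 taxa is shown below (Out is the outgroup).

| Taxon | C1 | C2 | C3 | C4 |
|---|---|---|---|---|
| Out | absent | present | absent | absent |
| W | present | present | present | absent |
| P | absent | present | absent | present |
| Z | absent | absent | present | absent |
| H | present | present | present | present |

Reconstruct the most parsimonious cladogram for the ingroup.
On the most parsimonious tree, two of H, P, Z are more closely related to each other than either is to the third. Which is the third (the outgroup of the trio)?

P

Character polarity is set by the outgroup: the derived state is whichever differs from the outgroup's state, so for C2 the derived state is 'absent', and for the remaining characters it is 'present'.
C1 (derived state 'present') is shared by H and W — a synapomorphy uniting that clade.
C2 (derived state 'absent') is unique to Z (autapomorphy; uninformative for grouping).
C3 (derived state 'present') is shared by H, W, and Z — a synapomorphy uniting that clade.
C4 (state 'present') occurs in H and P but conflicts with the nesting implied by the other characters — most parsimoniously interpreted as homoplasy.
Most parsimonious ingroup topology: (((W,H),Z),P).
Z and H share a more recent common ancestor with each other than either does with P, so P is the least closely related of the three.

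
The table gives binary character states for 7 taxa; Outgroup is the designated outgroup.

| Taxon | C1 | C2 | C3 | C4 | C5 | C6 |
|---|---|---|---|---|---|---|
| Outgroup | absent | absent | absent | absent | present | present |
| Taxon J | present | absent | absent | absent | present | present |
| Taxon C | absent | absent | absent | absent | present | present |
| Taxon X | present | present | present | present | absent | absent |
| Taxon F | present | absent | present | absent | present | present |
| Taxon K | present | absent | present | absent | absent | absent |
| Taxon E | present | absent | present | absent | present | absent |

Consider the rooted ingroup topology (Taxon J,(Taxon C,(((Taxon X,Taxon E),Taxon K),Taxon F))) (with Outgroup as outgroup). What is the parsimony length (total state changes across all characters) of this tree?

8

Map each character onto (Taxon J,(Taxon C,(((Taxon X,Taxon E),Taxon K),Taxon F))) (rooted by Outgroup) and count the minimum state changes it requires (Fitch parsimony):
C1: 2; C2: 1; C3: 1; C4: 1; C5: 2; C6: 1.
Total tree length = 8.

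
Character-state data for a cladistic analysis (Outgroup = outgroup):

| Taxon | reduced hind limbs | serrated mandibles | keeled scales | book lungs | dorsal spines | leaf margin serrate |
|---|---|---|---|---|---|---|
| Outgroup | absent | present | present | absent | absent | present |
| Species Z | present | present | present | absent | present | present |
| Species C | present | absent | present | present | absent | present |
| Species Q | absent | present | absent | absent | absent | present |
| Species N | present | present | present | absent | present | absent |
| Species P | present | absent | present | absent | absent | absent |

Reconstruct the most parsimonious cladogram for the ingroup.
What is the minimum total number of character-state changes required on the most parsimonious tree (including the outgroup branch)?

Character polarity is set by the outgroup: the derived state is whichever differs from the outgroup's state, so for serrated mandibles, keeled scales, leaf margin serrate the derived state is 'absent', and for the remaining characters it is 'present'.
reduced hind limbs (derived state 'present') is shared by Species C, Species N, Species P, and Species Z — a synapomorphy uniting that clade.
serrated mandibles (derived state 'absent') is shared by Species C and Species P — a synapomorphy uniting that clade.
keeled scales (derived state 'absent') is unique to Species Q (autapomorphy; uninformative for grouping).
book lungs: derived state 'present' in Species C only — an autapomorphy, so it tells us nothing about relationships among taxa.
dorsal spines (derived state 'present') is shared by Species N and Species Z — a synapomorphy uniting that clade.
leaf margin serrate (state 'absent') occurs in Species N and Species P but conflicts with the nesting implied by the other characters — most parsimoniously interpreted as homoplasy.
Most parsimonious ingroup topology: (((Species N,Species Z),(Species C,Species P)),Species Q).
Changes per character on this tree: reduced hind limbs: 1; serrated mandibles: 1; keeled scales: 1; book lungs: 1; dorsal spines: 1; leaf margin serrate: 2.
Total = 7.

7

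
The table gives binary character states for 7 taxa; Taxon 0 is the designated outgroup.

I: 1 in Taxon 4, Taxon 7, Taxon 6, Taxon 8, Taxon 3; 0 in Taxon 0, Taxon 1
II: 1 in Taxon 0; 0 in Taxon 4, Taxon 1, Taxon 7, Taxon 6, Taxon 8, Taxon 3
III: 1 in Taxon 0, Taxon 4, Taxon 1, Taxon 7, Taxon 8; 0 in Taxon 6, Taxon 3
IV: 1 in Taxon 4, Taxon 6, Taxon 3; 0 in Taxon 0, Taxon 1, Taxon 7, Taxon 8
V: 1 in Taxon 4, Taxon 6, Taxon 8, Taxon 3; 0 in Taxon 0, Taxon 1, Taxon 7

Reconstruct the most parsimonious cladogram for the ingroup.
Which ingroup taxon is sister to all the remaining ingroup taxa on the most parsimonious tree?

Taxon 1

Character polarity is set by the outgroup: the derived state is whichever differs from the outgroup's state, so for II, III the derived state is '0', and for the remaining characters it is '1'.
Only Taxon 3, Taxon 4, Taxon 6, Taxon 7, and Taxon 8 show the derived state '1' for I, supporting them as a clade.
All ingroup taxa share the derived state '0' for II; it defines the ingroup but does not resolve relationships within it.
Only Taxon 3 and Taxon 6 show the derived state '0' for III, supporting them as a clade.
IV (derived state '1') is shared by Taxon 3, Taxon 4, and Taxon 6 — a synapomorphy uniting that clade.
Only Taxon 3, Taxon 4, Taxon 6, and Taxon 8 show the derived state '1' for V, supporting them as a clade.
Most parsimonious ingroup topology: ((((Taxon 4,(Taxon 6,Taxon 3)),Taxon 8),Taxon 7),Taxon 1).
Taxon 1 is sister to the clade containing all other ingroup taxa, so it is the earliest-diverging (most basal) ingroup lineage.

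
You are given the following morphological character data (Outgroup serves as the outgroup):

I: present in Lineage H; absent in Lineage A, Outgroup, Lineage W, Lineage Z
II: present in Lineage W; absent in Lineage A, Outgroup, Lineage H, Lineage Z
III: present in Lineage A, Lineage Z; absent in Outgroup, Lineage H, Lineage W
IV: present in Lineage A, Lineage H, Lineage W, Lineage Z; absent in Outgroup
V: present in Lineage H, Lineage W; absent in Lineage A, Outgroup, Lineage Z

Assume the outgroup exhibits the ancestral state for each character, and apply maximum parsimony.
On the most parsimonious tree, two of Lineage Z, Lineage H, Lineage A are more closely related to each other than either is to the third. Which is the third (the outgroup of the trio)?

Lineage H

The outgroup has state 'absent' for every character, so 'present' is the derived state throughout.
I: derived state 'present' in Lineage H only — an autapomorphy, so it tells us nothing about relationships among taxa.
II (derived state 'present') is unique to Lineage W (autapomorphy; uninformative for grouping).
III (derived state 'present') is shared by Lineage A and Lineage Z — a synapomorphy uniting that clade.
All ingroup taxa share the derived state 'present' for IV; it defines the ingroup but does not resolve relationships within it.
V: derived state 'present' in Lineage H and Lineage W only — synapomorphy for {Lineage H, Lineage W}.
Most parsimonious ingroup topology: ((Lineage W,Lineage H),(Lineage A,Lineage Z)).
Lineage Z and Lineage A share a more recent common ancestor with each other than either does with Lineage H, so Lineage H is the least closely related of the three.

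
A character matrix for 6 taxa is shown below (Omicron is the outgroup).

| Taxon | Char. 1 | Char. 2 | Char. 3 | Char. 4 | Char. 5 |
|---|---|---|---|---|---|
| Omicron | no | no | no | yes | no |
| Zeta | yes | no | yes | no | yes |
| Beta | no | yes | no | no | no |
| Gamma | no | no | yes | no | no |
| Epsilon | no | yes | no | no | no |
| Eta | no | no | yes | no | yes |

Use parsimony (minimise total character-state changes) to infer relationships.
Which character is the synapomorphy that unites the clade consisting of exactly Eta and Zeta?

Char. 5

Character polarity is set by the outgroup: the derived state is whichever differs from the outgroup's state, so for Char. 4 the derived state is 'no', and for the remaining characters it is 'yes'.
Char. 1: derived state 'yes' in Zeta only — an autapomorphy, so it tells us nothing about relationships among taxa.
Char. 2: derived state 'yes' in Beta and Epsilon only — synapomorphy for {Beta, Epsilon}.
Char. 3 (derived state 'yes') is shared by Eta, Gamma, and Zeta — a synapomorphy uniting that clade.
All ingroup taxa share the derived state 'no' for Char. 4; it defines the ingroup but does not resolve relationships within it.
Char. 5: derived state 'yes' in Eta and Zeta only — synapomorphy for {Eta, Zeta}.
Most parsimonious ingroup topology: (((Eta,Zeta),Gamma),(Epsilon,Beta)).
The clade {Eta, Zeta} is supported by Char. 5: its derived state 'yes' occurs in exactly those taxa and in no other taxon (including the outgroup).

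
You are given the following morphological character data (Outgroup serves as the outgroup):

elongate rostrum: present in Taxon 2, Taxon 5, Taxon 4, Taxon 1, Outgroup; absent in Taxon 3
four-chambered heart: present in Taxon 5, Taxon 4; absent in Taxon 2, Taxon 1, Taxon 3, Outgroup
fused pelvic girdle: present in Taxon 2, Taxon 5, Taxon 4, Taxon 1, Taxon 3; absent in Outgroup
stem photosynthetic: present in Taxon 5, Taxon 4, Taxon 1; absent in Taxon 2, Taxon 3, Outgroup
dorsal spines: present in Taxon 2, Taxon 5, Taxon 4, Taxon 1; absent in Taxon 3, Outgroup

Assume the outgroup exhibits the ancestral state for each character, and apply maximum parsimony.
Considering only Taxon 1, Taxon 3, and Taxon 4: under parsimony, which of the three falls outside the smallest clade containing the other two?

Character polarity is set by the outgroup: the derived state is whichever differs from the outgroup's state, so for elongate rostrum the derived state is 'absent', and for the remaining characters it is 'present'.
elongate rostrum (derived state 'absent') is unique to Taxon 3 (autapomorphy; uninformative for grouping).
Only Taxon 4 and Taxon 5 show the derived state 'present' for four-chambered heart, supporting them as a clade.
fused pelvic girdle (derived state 'present') is shared by all ingroup taxa — unites the whole ingroup.
stem photosynthetic: derived state 'present' in Taxon 1, Taxon 4, and Taxon 5 only — synapomorphy for {Taxon 1, Taxon 4, Taxon 5}.
dorsal spines (derived state 'present') is shared by Taxon 1, Taxon 2, Taxon 4, and Taxon 5 — a synapomorphy uniting that clade.
Most parsimonious ingroup topology: ((((Taxon 4,Taxon 5),Taxon 1),Taxon 2),Taxon 3).
Taxon 4 and Taxon 1 share a more recent common ancestor with each other than either does with Taxon 3, so Taxon 3 is the least closely related of the three.

Taxon 3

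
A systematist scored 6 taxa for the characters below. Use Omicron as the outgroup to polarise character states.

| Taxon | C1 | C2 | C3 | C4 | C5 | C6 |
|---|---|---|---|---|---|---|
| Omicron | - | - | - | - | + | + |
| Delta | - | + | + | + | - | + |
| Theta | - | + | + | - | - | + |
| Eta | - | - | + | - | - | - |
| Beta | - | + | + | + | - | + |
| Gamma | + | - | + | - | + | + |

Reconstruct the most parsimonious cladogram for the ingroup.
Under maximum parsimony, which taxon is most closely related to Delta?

Character polarity is set by the outgroup: the derived state is whichever differs from the outgroup's state, so for C5, C6 the derived state is '-', and for the remaining characters it is '+'.
C1: derived state '+' in Gamma only — an autapomorphy, so it tells us nothing about relationships among taxa.
C2 (derived state '+') is shared by Beta, Delta, and Theta — a synapomorphy uniting that clade.
All ingroup taxa share the derived state '+' for C3; it defines the ingroup but does not resolve relationships within it.
C4: derived state '+' in Beta and Delta only — synapomorphy for {Beta, Delta}.
Only Beta, Delta, Eta, and Theta show the derived state '-' for C5, supporting them as a clade.
C6: derived state '-' in Eta only — an autapomorphy, so it tells us nothing about relationships among taxa.
Most parsimonious ingroup topology: ((((Delta,Beta),Theta),Eta),Gamma).
Delta and Beta form a cherry on this tree, so they are sister taxa.

Beta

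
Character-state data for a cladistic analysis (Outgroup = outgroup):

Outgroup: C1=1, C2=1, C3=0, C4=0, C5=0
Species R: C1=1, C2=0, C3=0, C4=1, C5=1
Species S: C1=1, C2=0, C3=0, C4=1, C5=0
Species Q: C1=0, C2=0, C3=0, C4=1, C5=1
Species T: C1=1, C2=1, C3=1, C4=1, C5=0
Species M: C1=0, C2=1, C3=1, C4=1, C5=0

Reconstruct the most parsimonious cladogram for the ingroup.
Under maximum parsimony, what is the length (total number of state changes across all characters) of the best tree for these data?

Character polarity is set by the outgroup: the derived state is whichever differs from the outgroup's state, so for C1, C2 the derived state is '0', and for the remaining characters it is '1'.
C1 (state '0') occurs in Species M and Species Q but conflicts with the nesting implied by the other characters — most parsimoniously interpreted as homoplasy.
C2 (derived state '0') is shared by Species Q, Species R, and Species S — a synapomorphy uniting that clade.
C3: derived state '1' in Species M and Species T only — synapomorphy for {Species M, Species T}.
All ingroup taxa share the derived state '1' for C4; it defines the ingroup but does not resolve relationships within it.
C5 (derived state '1') is shared by Species Q and Species R — a synapomorphy uniting that clade.
Most parsimonious ingroup topology: (((Species R,Species Q),Species S),(Species T,Species M)).
Changes per character on this tree: C1: 2; C2: 1; C3: 1; C4: 1; C5: 1.
Total = 6.

6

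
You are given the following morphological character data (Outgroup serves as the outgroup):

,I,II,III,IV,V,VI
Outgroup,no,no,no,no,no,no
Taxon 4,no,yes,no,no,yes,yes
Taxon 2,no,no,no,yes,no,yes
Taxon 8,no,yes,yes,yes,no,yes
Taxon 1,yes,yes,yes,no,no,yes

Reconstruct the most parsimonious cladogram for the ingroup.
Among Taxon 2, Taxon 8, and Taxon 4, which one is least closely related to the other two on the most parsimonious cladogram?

Taxon 2

The outgroup has state 'no' for every character, so 'yes' is the derived state throughout.
I: derived state 'yes' in Taxon 1 only — an autapomorphy, so it tells us nothing about relationships among taxa.
Only Taxon 1, Taxon 4, and Taxon 8 show the derived state 'yes' for II, supporting them as a clade.
III (derived state 'yes') is shared by Taxon 1 and Taxon 8 — a synapomorphy uniting that clade.
IV (state 'yes') occurs in Taxon 2 and Taxon 8 but conflicts with the nesting implied by the other characters — most parsimoniously interpreted as homoplasy.
V (derived state 'yes') is unique to Taxon 4 (autapomorphy; uninformative for grouping).
VI (derived state 'yes') is shared by all ingroup taxa — unites the whole ingroup.
Most parsimonious ingroup topology: ((Taxon 4,(Taxon 8,Taxon 1)),Taxon 2).
Taxon 8 and Taxon 4 share a more recent common ancestor with each other than either does with Taxon 2, so Taxon 2 is the least closely related of the three.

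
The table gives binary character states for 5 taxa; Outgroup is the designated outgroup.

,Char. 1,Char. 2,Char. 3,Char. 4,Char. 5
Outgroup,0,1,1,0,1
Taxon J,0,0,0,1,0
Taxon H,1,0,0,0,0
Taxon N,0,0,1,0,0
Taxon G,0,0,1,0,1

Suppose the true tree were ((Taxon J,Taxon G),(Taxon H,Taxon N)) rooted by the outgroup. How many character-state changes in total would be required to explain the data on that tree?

7

Map each character onto ((Taxon J,Taxon G),(Taxon H,Taxon N)) (rooted by Outgroup) and count the minimum state changes it requires (Fitch parsimony):
Char. 1: 1; Char. 2: 1; Char. 3: 2; Char. 4: 1; Char. 5: 2.
Total tree length = 7.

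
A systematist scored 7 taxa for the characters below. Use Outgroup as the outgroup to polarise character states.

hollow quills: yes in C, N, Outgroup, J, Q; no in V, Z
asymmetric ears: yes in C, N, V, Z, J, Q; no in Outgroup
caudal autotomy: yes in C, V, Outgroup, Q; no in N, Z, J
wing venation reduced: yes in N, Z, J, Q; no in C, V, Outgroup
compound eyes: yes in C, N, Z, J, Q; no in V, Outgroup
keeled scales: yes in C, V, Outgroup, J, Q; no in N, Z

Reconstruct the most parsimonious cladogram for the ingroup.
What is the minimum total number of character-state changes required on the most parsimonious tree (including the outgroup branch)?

Character polarity is set by the outgroup: the derived state is whichever differs from the outgroup's state, so for hollow quills, caudal autotomy, keeled scales the derived state is 'no', and for the remaining characters it is 'yes'.
hollow quills groups V and Z, which is incompatible with the clades supported by the remaining characters; treating it as convergent (homoplasy) costs fewer steps than any alternative tree.
All ingroup taxa share the derived state 'yes' for asymmetric ears; it defines the ingroup but does not resolve relationships within it.
caudal autotomy: derived state 'no' in J, N, and Z only — synapomorphy for {J, N, Z}.
wing venation reduced (derived state 'yes') is shared by J, N, Q, and Z — a synapomorphy uniting that clade.
compound eyes: derived state 'yes' in C, J, N, Q, and Z only — synapomorphy for {C, J, N, Q, Z}.
keeled scales: derived state 'no' in N and Z only — synapomorphy for {N, Z}.
Most parsimonious ingroup topology: (V,(((J,(N,Z)),Q),C)).
Changes per character on this tree: hollow quills: 2; asymmetric ears: 1; caudal autotomy: 1; wing venation reduced: 1; compound eyes: 1; keeled scales: 1.
Total = 7.

7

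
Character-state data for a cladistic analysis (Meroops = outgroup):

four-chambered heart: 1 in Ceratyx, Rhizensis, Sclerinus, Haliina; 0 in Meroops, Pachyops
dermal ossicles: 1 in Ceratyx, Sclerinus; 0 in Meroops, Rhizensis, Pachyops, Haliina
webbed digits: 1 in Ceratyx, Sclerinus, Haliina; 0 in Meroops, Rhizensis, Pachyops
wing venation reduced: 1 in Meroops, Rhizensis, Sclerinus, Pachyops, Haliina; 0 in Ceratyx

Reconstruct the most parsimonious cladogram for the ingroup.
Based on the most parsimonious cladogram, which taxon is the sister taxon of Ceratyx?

Character polarity is set by the outgroup: the derived state is whichever differs from the outgroup's state, so for wing venation reduced the derived state is '0', and for the remaining characters it is '1'.
four-chambered heart: derived state '1' in Ceratyx, Haliina, Rhizensis, and Sclerinus only — synapomorphy for {Ceratyx, Haliina, Rhizensis, Sclerinus}.
Only Ceratyx and Sclerinus show the derived state '1' for dermal ossicles, supporting them as a clade.
webbed digits (derived state '1') is shared by Ceratyx, Haliina, and Sclerinus — a synapomorphy uniting that clade.
wing venation reduced (derived state '0') is unique to Ceratyx (autapomorphy; uninformative for grouping).
Most parsimonious ingroup topology: ((((Ceratyx,Sclerinus),Haliina),Rhizensis),Pachyops).
Ceratyx and Sclerinus form a cherry on this tree, so they are sister taxa.

Sclerinus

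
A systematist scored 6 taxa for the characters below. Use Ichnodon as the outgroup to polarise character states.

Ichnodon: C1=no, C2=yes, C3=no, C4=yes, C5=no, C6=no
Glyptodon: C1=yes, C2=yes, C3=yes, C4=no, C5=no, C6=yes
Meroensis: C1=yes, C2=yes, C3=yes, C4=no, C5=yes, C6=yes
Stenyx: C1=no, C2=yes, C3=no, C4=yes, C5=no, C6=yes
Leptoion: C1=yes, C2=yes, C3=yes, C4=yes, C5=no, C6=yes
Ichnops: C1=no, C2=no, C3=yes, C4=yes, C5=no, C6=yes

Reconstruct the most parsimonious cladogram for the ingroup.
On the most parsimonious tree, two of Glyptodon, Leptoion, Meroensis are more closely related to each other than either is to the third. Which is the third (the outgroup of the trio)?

Character polarity is set by the outgroup: the derived state is whichever differs from the outgroup's state, so for C2, C4 the derived state is 'no', and for the remaining characters it is 'yes'.
C1 (derived state 'yes') is shared by Glyptodon, Leptoion, and Meroensis — a synapomorphy uniting that clade.
C2 (derived state 'no') is unique to Ichnops (autapomorphy; uninformative for grouping).
C3 (derived state 'yes') is shared by Glyptodon, Ichnops, Leptoion, and Meroensis — a synapomorphy uniting that clade.
Only Glyptodon and Meroensis show the derived state 'no' for C4, supporting them as a clade.
C5: derived state 'yes' in Meroensis only — an autapomorphy, so it tells us nothing about relationships among taxa.
C6 (derived state 'yes') is shared by all ingroup taxa — unites the whole ingroup.
Most parsimonious ingroup topology: ((((Glyptodon,Meroensis),Leptoion),Ichnops),Stenyx).
Meroensis and Glyptodon share a more recent common ancestor with each other than either does with Leptoion, so Leptoion is the least closely related of the three.

Leptoion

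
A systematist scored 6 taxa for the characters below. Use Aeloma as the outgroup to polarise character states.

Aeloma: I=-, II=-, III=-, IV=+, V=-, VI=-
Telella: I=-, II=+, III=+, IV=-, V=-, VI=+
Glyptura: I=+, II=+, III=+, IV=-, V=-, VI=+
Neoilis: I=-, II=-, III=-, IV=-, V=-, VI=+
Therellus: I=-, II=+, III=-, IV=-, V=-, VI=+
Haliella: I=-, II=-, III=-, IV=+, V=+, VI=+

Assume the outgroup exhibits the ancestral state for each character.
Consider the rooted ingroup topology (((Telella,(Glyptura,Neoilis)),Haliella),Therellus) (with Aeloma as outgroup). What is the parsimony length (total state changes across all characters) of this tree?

Map each character onto (((Telella,(Glyptura,Neoilis)),Haliella),Therellus) (rooted by Aeloma) and count the minimum state changes it requires (Fitch parsimony):
I: 1; II: 3; III: 2; IV: 2; V: 1; VI: 1.
Total tree length = 10.

10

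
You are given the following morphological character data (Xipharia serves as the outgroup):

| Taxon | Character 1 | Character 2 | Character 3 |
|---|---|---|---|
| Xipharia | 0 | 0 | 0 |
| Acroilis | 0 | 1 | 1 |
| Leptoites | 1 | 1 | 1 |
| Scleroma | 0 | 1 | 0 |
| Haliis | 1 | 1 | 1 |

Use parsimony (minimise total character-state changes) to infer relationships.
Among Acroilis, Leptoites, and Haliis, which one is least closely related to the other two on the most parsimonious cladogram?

The outgroup has state '0' for every character, so '1' is the derived state throughout.
Character 1: derived state '1' in Haliis and Leptoites only — synapomorphy for {Haliis, Leptoites}.
Character 2 (derived state '1') is shared by all ingroup taxa — unites the whole ingroup.
Character 3 (derived state '1') is shared by Acroilis, Haliis, and Leptoites — a synapomorphy uniting that clade.
Most parsimonious ingroup topology: ((Acroilis,(Leptoites,Haliis)),Scleroma).
Leptoites and Haliis share a more recent common ancestor with each other than either does with Acroilis, so Acroilis is the least closely related of the three.

Acroilis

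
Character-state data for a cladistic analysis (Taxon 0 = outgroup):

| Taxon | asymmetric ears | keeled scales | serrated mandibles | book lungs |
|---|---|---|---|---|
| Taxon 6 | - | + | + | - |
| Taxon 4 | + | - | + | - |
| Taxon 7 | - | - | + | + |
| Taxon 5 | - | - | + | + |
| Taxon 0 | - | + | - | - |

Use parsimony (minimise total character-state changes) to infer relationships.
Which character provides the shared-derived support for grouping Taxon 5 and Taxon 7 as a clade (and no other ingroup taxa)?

Character polarity is set by the outgroup: the derived state is whichever differs from the outgroup's state, so for keeled scales the derived state is '-', and for the remaining characters it is '+'.
asymmetric ears (derived state '+') is unique to Taxon 4 (autapomorphy; uninformative for grouping).
keeled scales (derived state '-') is shared by Taxon 4, Taxon 5, and Taxon 7 — a synapomorphy uniting that clade.
All ingroup taxa share the derived state '+' for serrated mandibles; it defines the ingroup but does not resolve relationships within it.
book lungs: derived state '+' in Taxon 5 and Taxon 7 only — synapomorphy for {Taxon 5, Taxon 7}.
Most parsimonious ingroup topology: (((Taxon 5,Taxon 7),Taxon 4),Taxon 6).
The clade {Taxon 5, Taxon 7} is supported by book lungs: its derived state '+' occurs in exactly those taxa and in no other taxon (including the outgroup).

book lungs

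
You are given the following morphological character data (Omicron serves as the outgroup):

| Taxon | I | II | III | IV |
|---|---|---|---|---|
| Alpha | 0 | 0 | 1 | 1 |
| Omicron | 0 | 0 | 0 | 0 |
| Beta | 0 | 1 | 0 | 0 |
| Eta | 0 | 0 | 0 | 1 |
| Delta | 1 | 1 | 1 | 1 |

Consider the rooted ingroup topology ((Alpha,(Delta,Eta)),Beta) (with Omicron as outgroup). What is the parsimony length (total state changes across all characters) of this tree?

6

Map each character onto ((Alpha,(Delta,Eta)),Beta) (rooted by Omicron) and count the minimum state changes it requires (Fitch parsimony):
I: 1; II: 2; III: 2; IV: 1.
Total tree length = 6.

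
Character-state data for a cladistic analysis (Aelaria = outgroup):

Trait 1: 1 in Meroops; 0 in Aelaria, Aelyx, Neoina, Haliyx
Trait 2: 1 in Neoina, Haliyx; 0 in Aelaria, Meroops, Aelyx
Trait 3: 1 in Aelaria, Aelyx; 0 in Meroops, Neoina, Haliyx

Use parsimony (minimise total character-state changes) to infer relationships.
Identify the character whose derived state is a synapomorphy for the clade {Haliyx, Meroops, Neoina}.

Character polarity is set by the outgroup: the derived state is whichever differs from the outgroup's state, so for Trait 3 the derived state is '0', and for the remaining characters it is '1'.
Trait 1 (derived state '1') is unique to Meroops (autapomorphy; uninformative for grouping).
Trait 2 (derived state '1') is shared by Haliyx and Neoina — a synapomorphy uniting that clade.
Trait 3: derived state '0' in Haliyx, Meroops, and Neoina only — synapomorphy for {Haliyx, Meroops, Neoina}.
Most parsimonious ingroup topology: ((Meroops,(Neoina,Haliyx)),Aelyx).
The clade {Haliyx, Meroops, Neoina} is supported by Trait 3: its derived state '0' occurs in exactly those taxa and in no other taxon (including the outgroup).

Trait 3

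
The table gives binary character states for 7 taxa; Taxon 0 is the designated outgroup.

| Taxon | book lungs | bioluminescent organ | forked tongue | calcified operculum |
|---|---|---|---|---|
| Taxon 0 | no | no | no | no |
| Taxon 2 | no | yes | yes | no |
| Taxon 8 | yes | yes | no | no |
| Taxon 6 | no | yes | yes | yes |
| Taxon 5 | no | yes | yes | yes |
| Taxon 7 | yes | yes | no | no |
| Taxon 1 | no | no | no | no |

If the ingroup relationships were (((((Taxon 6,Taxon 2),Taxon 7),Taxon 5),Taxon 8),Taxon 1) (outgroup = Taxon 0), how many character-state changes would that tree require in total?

7

Map each character onto (((((Taxon 6,Taxon 2),Taxon 7),Taxon 5),Taxon 8),Taxon 1) (rooted by Taxon 0) and count the minimum state changes it requires (Fitch parsimony):
book lungs: 2; bioluminescent organ: 1; forked tongue: 2; calcified operculum: 2.
Total tree length = 7.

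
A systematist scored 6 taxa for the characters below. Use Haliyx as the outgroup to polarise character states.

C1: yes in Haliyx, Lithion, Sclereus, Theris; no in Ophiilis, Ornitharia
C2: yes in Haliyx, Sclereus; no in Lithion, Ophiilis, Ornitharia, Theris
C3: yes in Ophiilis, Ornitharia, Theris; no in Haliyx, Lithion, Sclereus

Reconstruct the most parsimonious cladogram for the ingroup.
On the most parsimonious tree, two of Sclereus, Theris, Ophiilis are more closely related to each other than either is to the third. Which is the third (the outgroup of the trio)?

Sclereus

Character polarity is set by the outgroup: the derived state is whichever differs from the outgroup's state, so for C1, C2 the derived state is 'no', and for the remaining characters it is 'yes'.
C1 (derived state 'no') is shared by Ophiilis and Ornitharia — a synapomorphy uniting that clade.
Only Lithion, Ophiilis, Ornitharia, and Theris show the derived state 'no' for C2, supporting them as a clade.
C3: derived state 'yes' in Ophiilis, Ornitharia, and Theris only — synapomorphy for {Ophiilis, Ornitharia, Theris}.
Most parsimonious ingroup topology: ((Lithion,((Ophiilis,Ornitharia),Theris)),Sclereus).
Ophiilis and Theris share a more recent common ancestor with each other than either does with Sclereus, so Sclereus is the least closely related of the three.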